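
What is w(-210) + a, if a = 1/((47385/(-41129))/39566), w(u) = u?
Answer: -1637260864/47385 ≈ -34552.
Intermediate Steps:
a = -1627310014/47385 (a = 1/((47385*(-1/41129))*(1/39566)) = 1/(-47385/41129*1/39566) = 1/(-47385/1627310014) = -1627310014/47385 ≈ -34342.)
w(-210) + a = -210 - 1627310014/47385 = -1637260864/47385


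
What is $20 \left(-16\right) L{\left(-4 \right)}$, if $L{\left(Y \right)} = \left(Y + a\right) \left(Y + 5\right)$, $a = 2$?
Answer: $640$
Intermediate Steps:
$L{\left(Y \right)} = \left(2 + Y\right) \left(5 + Y\right)$ ($L{\left(Y \right)} = \left(Y + 2\right) \left(Y + 5\right) = \left(2 + Y\right) \left(5 + Y\right)$)
$20 \left(-16\right) L{\left(-4 \right)} = 20 \left(-16\right) \left(10 + \left(-4\right)^{2} + 7 \left(-4\right)\right) = - 320 \left(10 + 16 - 28\right) = \left(-320\right) \left(-2\right) = 640$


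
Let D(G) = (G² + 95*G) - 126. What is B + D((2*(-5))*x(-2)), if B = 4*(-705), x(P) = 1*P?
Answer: -646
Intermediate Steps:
x(P) = P
B = -2820
D(G) = -126 + G² + 95*G
B + D((2*(-5))*x(-2)) = -2820 + (-126 + ((2*(-5))*(-2))² + 95*((2*(-5))*(-2))) = -2820 + (-126 + (-10*(-2))² + 95*(-10*(-2))) = -2820 + (-126 + 20² + 95*20) = -2820 + (-126 + 400 + 1900) = -2820 + 2174 = -646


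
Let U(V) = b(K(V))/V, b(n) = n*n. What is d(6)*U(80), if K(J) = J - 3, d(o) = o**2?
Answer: 53361/20 ≈ 2668.1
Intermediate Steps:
K(J) = -3 + J
b(n) = n**2
U(V) = (-3 + V)**2/V
d(6)*U(80) = 6**2*((-3 + 80)**2/80) = 36*((1/80)*77**2) = 36*((1/80)*5929) = 36*(5929/80) = 53361/20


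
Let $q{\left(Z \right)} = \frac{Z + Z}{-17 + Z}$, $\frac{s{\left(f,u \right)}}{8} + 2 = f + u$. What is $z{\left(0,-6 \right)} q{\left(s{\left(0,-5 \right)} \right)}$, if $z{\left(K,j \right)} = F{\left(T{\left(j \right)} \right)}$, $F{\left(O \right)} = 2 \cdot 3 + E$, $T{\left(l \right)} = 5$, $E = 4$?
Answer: $\frac{1120}{73} \approx 15.342$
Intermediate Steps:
$F{\left(O \right)} = 10$ ($F{\left(O \right)} = 2 \cdot 3 + 4 = 6 + 4 = 10$)
$s{\left(f,u \right)} = -16 + 8 f + 8 u$ ($s{\left(f,u \right)} = -16 + 8 \left(f + u\right) = -16 + \left(8 f + 8 u\right) = -16 + 8 f + 8 u$)
$z{\left(K,j \right)} = 10$
$q{\left(Z \right)} = \frac{2 Z}{-17 + Z}$
$z{\left(0,-6 \right)} q{\left(s{\left(0,-5 \right)} \right)} = 10 \frac{2 \left(-16 + 8 \cdot 0 + 8 \left(-5\right)\right)}{-17 + \left(-16 + 8 \cdot 0 + 8 \left(-5\right)\right)} = 10 \frac{2 \left(-16 + 0 - 40\right)}{-17 - 56} = 10 \cdot 2 \left(-56\right) \frac{1}{-17 - 56} = 10 \cdot 2 \left(-56\right) \frac{1}{-73} = 10 \cdot 2 \left(-56\right) \left(- \frac{1}{73}\right) = 10 \cdot \frac{112}{73} = \frac{1120}{73}$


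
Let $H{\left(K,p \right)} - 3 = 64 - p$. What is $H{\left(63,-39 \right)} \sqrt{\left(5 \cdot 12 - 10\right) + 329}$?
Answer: $106 \sqrt{379} \approx 2063.6$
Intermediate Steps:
$H{\left(K,p \right)} = 67 - p$ ($H{\left(K,p \right)} = 3 - \left(-64 + p\right) = 67 - p$)
$H{\left(63,-39 \right)} \sqrt{\left(5 \cdot 12 - 10\right) + 329} = \left(67 - -39\right) \sqrt{\left(5 \cdot 12 - 10\right) + 329} = \left(67 + 39\right) \sqrt{\left(60 - 10\right) + 329} = 106 \sqrt{50 + 329} = 106 \sqrt{379}$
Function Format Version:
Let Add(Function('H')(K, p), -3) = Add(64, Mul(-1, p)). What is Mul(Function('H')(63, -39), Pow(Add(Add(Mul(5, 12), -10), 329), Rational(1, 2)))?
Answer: Mul(106, Pow(379, Rational(1, 2))) ≈ 2063.6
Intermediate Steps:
Function('H')(K, p) = Add(67, Mul(-1, p)) (Function('H')(K, p) = Add(3, Add(64, Mul(-1, p))) = Add(67, Mul(-1, p)))
Mul(Function('H')(63, -39), Pow(Add(Add(Mul(5, 12), -10), 329), Rational(1, 2))) = Mul(Add(67, Mul(-1, -39)), Pow(Add(Add(Mul(5, 12), -10), 329), Rational(1, 2))) = Mul(Add(67, 39), Pow(Add(Add(60, -10), 329), Rational(1, 2))) = Mul(106, Pow(Add(50, 329), Rational(1, 2))) = Mul(106, Pow(379, Rational(1, 2)))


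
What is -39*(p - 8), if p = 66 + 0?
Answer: -2262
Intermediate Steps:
p = 66
-39*(p - 8) = -39*(66 - 8) = -39*58 = -2262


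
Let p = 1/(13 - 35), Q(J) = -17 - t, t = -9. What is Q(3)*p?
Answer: 4/11 ≈ 0.36364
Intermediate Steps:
Q(J) = -8 (Q(J) = -17 - 1*(-9) = -17 + 9 = -8)
p = -1/22 (p = 1/(-22) = -1/22 ≈ -0.045455)
Q(3)*p = -8*(-1/22) = 4/11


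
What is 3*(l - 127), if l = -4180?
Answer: -12921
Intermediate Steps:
3*(l - 127) = 3*(-4180 - 127) = 3*(-4307) = -12921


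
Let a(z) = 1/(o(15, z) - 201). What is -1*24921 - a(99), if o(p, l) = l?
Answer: -2541941/102 ≈ -24921.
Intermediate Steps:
a(z) = 1/(-201 + z) (a(z) = 1/(z - 201) = 1/(-201 + z))
-1*24921 - a(99) = -1*24921 - 1/(-201 + 99) = -24921 - 1/(-102) = -24921 - 1*(-1/102) = -24921 + 1/102 = -2541941/102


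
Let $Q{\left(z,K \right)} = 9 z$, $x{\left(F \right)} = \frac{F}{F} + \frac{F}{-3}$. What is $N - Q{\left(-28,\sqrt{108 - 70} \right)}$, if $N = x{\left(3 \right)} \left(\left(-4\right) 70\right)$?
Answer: $252$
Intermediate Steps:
$x{\left(F \right)} = 1 - \frac{F}{3}$ ($x{\left(F \right)} = 1 + F \left(- \frac{1}{3}\right) = 1 - \frac{F}{3}$)
$N = 0$ ($N = \left(1 - 1\right) \left(\left(-4\right) 70\right) = \left(1 - 1\right) \left(-280\right) = 0 \left(-280\right) = 0$)
$N - Q{\left(-28,\sqrt{108 - 70} \right)} = 0 - 9 \left(-28\right) = 0 - -252 = 0 + 252 = 252$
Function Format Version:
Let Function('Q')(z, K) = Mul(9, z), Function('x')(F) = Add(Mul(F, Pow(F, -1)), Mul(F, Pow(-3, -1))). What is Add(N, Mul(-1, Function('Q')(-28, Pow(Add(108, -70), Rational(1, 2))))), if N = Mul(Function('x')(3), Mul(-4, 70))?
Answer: 252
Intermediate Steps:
Function('x')(F) = Add(1, Mul(Rational(-1, 3), F)) (Function('x')(F) = Add(1, Mul(F, Rational(-1, 3))) = Add(1, Mul(Rational(-1, 3), F)))
N = 0 (N = Mul(Add(1, Mul(Rational(-1, 3), 3)), Mul(-4, 70)) = Mul(Add(1, -1), -280) = Mul(0, -280) = 0)
Add(N, Mul(-1, Function('Q')(-28, Pow(Add(108, -70), Rational(1, 2))))) = Add(0, Mul(-1, Mul(9, -28))) = Add(0, Mul(-1, -252)) = Add(0, 252) = 252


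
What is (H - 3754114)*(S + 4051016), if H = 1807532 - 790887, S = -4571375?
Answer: 1424466631371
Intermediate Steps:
H = 1016645
(H - 3754114)*(S + 4051016) = (1016645 - 3754114)*(-4571375 + 4051016) = -2737469*(-520359) = 1424466631371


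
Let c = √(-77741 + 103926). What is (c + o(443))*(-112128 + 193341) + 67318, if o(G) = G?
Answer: 36044677 + 81213*√26185 ≈ 4.9186e+7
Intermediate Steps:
c = √26185 ≈ 161.82
(c + o(443))*(-112128 + 193341) + 67318 = (√26185 + 443)*(-112128 + 193341) + 67318 = (443 + √26185)*81213 + 67318 = (35977359 + 81213*√26185) + 67318 = 36044677 + 81213*√26185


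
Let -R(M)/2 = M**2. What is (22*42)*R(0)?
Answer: 0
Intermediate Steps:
R(M) = -2*M**2
(22*42)*R(0) = (22*42)*(-2*0**2) = 924*(-2*0) = 924*0 = 0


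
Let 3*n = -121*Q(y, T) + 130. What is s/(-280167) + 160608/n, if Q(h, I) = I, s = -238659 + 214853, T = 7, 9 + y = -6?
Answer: -188248418/280167 ≈ -671.92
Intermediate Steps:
y = -15 (y = -9 - 6 = -15)
s = -23806
n = -239 (n = (-121*7 + 130)/3 = (-847 + 130)/3 = (⅓)*(-717) = -239)
s/(-280167) + 160608/n = -23806/(-280167) + 160608/(-239) = -23806*(-1/280167) + 160608*(-1/239) = 23806/280167 - 672 = -188248418/280167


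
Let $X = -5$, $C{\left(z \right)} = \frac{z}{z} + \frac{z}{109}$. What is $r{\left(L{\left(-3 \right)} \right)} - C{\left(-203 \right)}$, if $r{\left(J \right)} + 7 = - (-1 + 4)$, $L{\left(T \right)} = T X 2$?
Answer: $- \frac{996}{109} \approx -9.1376$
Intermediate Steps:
$C{\left(z \right)} = 1 + \frac{z}{109}$ ($C{\left(z \right)} = 1 + z \frac{1}{109} = 1 + \frac{z}{109}$)
$L{\left(T \right)} = - 10 T$ ($L{\left(T \right)} = T \left(-5\right) 2 = - 5 T 2 = - 10 T$)
$r{\left(J \right)} = -10$ ($r{\left(J \right)} = -7 - \left(-1 + 4\right) = -7 - 3 = -10$)
$r{\left(L{\left(-3 \right)} \right)} - C{\left(-203 \right)} = -10 - \left(1 + \frac{1}{109} \left(-203\right)\right) = -10 - \left(1 - \frac{203}{109}\right) = -10 - - \frac{94}{109} = -10 + \frac{94}{109} = - \frac{996}{109}$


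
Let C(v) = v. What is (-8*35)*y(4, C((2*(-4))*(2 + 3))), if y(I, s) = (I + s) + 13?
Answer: 6440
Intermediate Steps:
y(I, s) = 13 + I + s
(-8*35)*y(4, C((2*(-4))*(2 + 3))) = (-8*35)*(13 + 4 + (2*(-4))*(2 + 3)) = -280*(13 + 4 - 8*5) = -280*(13 + 4 - 40) = -280*(-23) = 6440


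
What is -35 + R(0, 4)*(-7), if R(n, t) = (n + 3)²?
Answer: -98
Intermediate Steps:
R(n, t) = (3 + n)²
-35 + R(0, 4)*(-7) = -35 + (3 + 0)²*(-7) = -35 + 3²*(-7) = -35 + 9*(-7) = -35 - 63 = -98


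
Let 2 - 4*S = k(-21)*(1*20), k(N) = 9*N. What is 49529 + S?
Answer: 100949/2 ≈ 50475.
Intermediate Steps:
S = 1891/2 (S = ½ - 9*(-21)*1*20/4 = ½ - (-189)*20/4 = ½ - ¼*(-3780) = ½ + 945 = 1891/2 ≈ 945.50)
49529 + S = 49529 + 1891/2 = 100949/2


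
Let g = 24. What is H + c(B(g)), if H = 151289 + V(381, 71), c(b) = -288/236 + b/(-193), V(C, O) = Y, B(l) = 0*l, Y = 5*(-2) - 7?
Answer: 8924976/59 ≈ 1.5127e+5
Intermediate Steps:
Y = -17 (Y = -10 - 7 = -17)
B(l) = 0
V(C, O) = -17
c(b) = -72/59 - b/193 (c(b) = -288*1/236 + b*(-1/193) = -72/59 - b/193)
H = 151272 (H = 151289 - 17 = 151272)
H + c(B(g)) = 151272 + (-72/59 - 1/193*0) = 151272 + (-72/59 + 0) = 151272 - 72/59 = 8924976/59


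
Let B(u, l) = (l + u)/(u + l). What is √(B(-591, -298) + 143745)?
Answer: √143746 ≈ 379.14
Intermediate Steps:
B(u, l) = 1 (B(u, l) = (l + u)/(l + u) = 1)
√(B(-591, -298) + 143745) = √(1 + 143745) = √143746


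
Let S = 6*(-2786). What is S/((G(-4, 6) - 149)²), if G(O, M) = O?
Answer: -5572/7803 ≈ -0.71408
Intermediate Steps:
S = -16716
S/((G(-4, 6) - 149)²) = -16716/(-4 - 149)² = -16716/((-153)²) = -16716/23409 = -16716*1/23409 = -5572/7803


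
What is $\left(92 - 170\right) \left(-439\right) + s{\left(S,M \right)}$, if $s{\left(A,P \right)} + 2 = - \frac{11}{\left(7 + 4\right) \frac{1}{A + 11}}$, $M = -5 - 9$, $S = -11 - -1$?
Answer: $34239$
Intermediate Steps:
$S = -10$ ($S = -11 + 1 = -10$)
$M = -14$ ($M = -5 - 9 = -14$)
$s{\left(A,P \right)} = -13 - A$ ($s{\left(A,P \right)} = -2 - \frac{11}{\left(7 + 4\right) \frac{1}{A + 11}} = -2 - \frac{11}{11 \frac{1}{11 + A}} = -2 - 11 \left(1 + \frac{A}{11}\right) = -2 - \left(11 + A\right) = -13 - A$)
$\left(92 - 170\right) \left(-439\right) + s{\left(S,M \right)} = \left(92 - 170\right) \left(-439\right) - 3 = \left(-78\right) \left(-439\right) + \left(-13 + 10\right) = 34242 - 3 = 34239$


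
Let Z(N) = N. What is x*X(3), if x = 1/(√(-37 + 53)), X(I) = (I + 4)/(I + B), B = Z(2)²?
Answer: ¼ ≈ 0.25000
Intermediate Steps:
B = 4 (B = 2² = 4)
X(I) = 1 (X(I) = (I + 4)/(I + 4) = (4 + I)/(4 + I) = 1)
x = ¼ (x = 1/(√16) = 1/4 = ¼ ≈ 0.25000)
x*X(3) = (¼)*1 = ¼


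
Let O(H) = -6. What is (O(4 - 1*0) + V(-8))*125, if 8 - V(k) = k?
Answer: 1250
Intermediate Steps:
V(k) = 8 - k
(O(4 - 1*0) + V(-8))*125 = (-6 + (8 - 1*(-8)))*125 = (-6 + (8 + 8))*125 = (-6 + 16)*125 = 10*125 = 1250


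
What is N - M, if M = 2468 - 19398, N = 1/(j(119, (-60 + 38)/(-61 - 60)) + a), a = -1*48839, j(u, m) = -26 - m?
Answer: 9100162799/537517 ≈ 16930.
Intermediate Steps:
a = -48839
N = -11/537517 (N = 1/((-26 - (-60 + 38)/(-61 - 60)) - 48839) = 1/((-26 - (-22)/(-121)) - 48839) = 1/((-26 - (-22)*(-1)/121) - 48839) = 1/((-26 - 1*2/11) - 48839) = 1/((-26 - 2/11) - 48839) = 1/(-288/11 - 48839) = 1/(-537517/11) = -11/537517 ≈ -2.0464e-5)
M = -16930
N - M = -11/537517 - 1*(-16930) = -11/537517 + 16930 = 9100162799/537517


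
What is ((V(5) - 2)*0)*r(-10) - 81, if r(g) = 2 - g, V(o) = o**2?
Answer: -81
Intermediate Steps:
((V(5) - 2)*0)*r(-10) - 81 = ((5**2 - 2)*0)*(2 - 1*(-10)) - 81 = ((25 - 2)*0)*(2 + 10) - 81 = (23*0)*12 - 81 = 0*12 - 81 = 0 - 81 = -81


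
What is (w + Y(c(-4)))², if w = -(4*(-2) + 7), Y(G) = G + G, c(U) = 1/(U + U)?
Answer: 9/16 ≈ 0.56250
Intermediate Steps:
c(U) = 1/(2*U)
Y(G) = 2*G
w = 1 (w = -(-8 + 7) = -1*(-1) = 1)
(w + Y(c(-4)))² = (1 + 2*((½)/(-4)))² = (1 + 2*((½)*(-¼)))² = (1 + 2*(-⅛))² = (1 - ¼)² = (¾)² = 9/16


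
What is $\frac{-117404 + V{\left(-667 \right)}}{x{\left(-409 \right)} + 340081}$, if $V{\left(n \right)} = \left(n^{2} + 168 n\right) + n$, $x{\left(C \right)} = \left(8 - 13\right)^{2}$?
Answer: $\frac{107381}{170053} \approx 0.63146$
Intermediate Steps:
$x{\left(C \right)} = 25$ ($x{\left(C \right)} = \left(-5\right)^{2} = 25$)
$V{\left(n \right)} = n^{2} + 169 n$
$\frac{-117404 + V{\left(-667 \right)}}{x{\left(-409 \right)} + 340081} = \frac{-117404 - 667 \left(169 - 667\right)}{25 + 340081} = \frac{-117404 - -332166}{340106} = \left(-117404 + 332166\right) \frac{1}{340106} = 214762 \cdot \frac{1}{340106} = \frac{107381}{170053}$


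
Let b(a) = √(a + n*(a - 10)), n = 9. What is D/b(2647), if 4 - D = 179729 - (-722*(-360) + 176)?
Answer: 80371*√6595/13190 ≈ 494.84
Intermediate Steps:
b(a) = √(-90 + 10*a) (b(a) = √(a + 9*(a - 10)) = √(a + 9*(-10 + a)) = √(a + (-90 + 9*a)) = √(-90 + 10*a))
D = 80371 (D = 4 - (179729 - (-722*(-360) + 176)) = 4 - (179729 - (259920 + 176)) = 4 - (179729 - 1*260096) = 4 - (179729 - 260096) = 4 - 1*(-80367) = 4 + 80367 = 80371)
D/b(2647) = 80371/(√(-90 + 10*2647)) = 80371/(√(-90 + 26470)) = 80371/(√26380) = 80371/((2*√6595)) = 80371*(√6595/13190) = 80371*√6595/13190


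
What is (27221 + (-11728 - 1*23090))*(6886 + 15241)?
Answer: -168098819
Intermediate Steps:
(27221 + (-11728 - 1*23090))*(6886 + 15241) = (27221 + (-11728 - 23090))*22127 = (27221 - 34818)*22127 = -7597*22127 = -168098819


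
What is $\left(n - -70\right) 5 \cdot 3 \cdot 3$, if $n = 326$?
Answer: $17820$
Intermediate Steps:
$\left(n - -70\right) 5 \cdot 3 \cdot 3 = \left(326 - -70\right) 5 \cdot 3 \cdot 3 = \left(326 + 70\right) 15 \cdot 3 = 396 \cdot 45 = 17820$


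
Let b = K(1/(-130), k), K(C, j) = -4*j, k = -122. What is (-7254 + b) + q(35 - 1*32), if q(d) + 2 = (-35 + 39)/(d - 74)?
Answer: -480532/71 ≈ -6768.1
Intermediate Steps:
b = 488 (b = -4*(-122) = 488)
q(d) = -2 + 4/(-74 + d) (q(d) = -2 + (-35 + 39)/(d - 74) = -2 + 4/(-74 + d))
(-7254 + b) + q(35 - 1*32) = (-7254 + 488) + 2*(76 - (35 - 1*32))/(-74 + (35 - 1*32)) = -6766 + 2*(76 - (35 - 32))/(-74 + (35 - 32)) = -6766 + 2*(76 - 1*3)/(-74 + 3) = -6766 + 2*(76 - 3)/(-71) = -6766 + 2*(-1/71)*73 = -6766 - 146/71 = -480532/71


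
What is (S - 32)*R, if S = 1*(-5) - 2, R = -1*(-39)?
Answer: -1521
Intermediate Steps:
R = 39
S = -7 (S = -5 - 2 = -7)
(S - 32)*R = (-7 - 32)*39 = -39*39 = -1521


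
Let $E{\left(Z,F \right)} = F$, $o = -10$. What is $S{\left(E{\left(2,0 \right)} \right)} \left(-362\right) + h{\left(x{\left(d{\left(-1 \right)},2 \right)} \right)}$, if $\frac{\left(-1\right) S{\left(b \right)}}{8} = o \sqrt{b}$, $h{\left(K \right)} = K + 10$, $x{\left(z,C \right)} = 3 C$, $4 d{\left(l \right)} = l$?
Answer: $16$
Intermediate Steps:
$d{\left(l \right)} = \frac{l}{4}$
$h{\left(K \right)} = 10 + K$
$S{\left(b \right)} = 80 \sqrt{b}$ ($S{\left(b \right)} = - 8 \left(- 10 \sqrt{b}\right) = 80 \sqrt{b}$)
$S{\left(E{\left(2,0 \right)} \right)} \left(-362\right) + h{\left(x{\left(d{\left(-1 \right)},2 \right)} \right)} = 80 \sqrt{0} \left(-362\right) + \left(10 + 3 \cdot 2\right) = 80 \cdot 0 \left(-362\right) + \left(10 + 6\right) = 0 \left(-362\right) + 16 = 0 + 16 = 16$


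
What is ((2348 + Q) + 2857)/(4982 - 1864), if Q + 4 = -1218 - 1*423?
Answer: 1780/1559 ≈ 1.1418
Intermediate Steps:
Q = -1645 (Q = -4 + (-1218 - 1*423) = -4 + (-1218 - 423) = -4 - 1641 = -1645)
((2348 + Q) + 2857)/(4982 - 1864) = ((2348 - 1645) + 2857)/(4982 - 1864) = (703 + 2857)/3118 = 3560*(1/3118) = 1780/1559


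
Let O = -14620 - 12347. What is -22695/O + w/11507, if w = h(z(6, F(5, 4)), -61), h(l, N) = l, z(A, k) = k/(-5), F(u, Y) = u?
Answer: 977994/1162207 ≈ 0.84150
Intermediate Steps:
z(A, k) = -k/5 (z(A, k) = k*(-⅕) = -k/5)
w = -1 (w = -⅕*5 = -1)
O = -26967
-22695/O + w/11507 = -22695/(-26967) - 1/11507 = -22695*(-1/26967) - 1*1/11507 = 85/101 - 1/11507 = 977994/1162207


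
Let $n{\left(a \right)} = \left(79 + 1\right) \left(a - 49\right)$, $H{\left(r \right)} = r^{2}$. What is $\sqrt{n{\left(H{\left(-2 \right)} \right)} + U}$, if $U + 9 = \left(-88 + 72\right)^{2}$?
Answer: $i \sqrt{3353} \approx 57.905 i$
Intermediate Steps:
$n{\left(a \right)} = -3920 + 80 a$ ($n{\left(a \right)} = 80 \left(-49 + a\right) = -3920 + 80 a$)
$U = 247$ ($U = -9 + \left(-88 + 72\right)^{2} = -9 + \left(-16\right)^{2} = -9 + 256 = 247$)
$\sqrt{n{\left(H{\left(-2 \right)} \right)} + U} = \sqrt{\left(-3920 + 80 \left(-2\right)^{2}\right) + 247} = \sqrt{\left(-3920 + 80 \cdot 4\right) + 247} = \sqrt{\left(-3920 + 320\right) + 247} = \sqrt{-3600 + 247} = \sqrt{-3353} = i \sqrt{3353}$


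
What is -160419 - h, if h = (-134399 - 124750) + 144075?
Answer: -45345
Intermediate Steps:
h = -115074 (h = -259149 + 144075 = -115074)
-160419 - h = -160419 - 1*(-115074) = -160419 + 115074 = -45345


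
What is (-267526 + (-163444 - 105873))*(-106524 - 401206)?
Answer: 272571296390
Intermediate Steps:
(-267526 + (-163444 - 105873))*(-106524 - 401206) = (-267526 - 269317)*(-507730) = -536843*(-507730) = 272571296390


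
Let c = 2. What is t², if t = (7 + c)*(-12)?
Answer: 11664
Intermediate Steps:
t = -108 (t = (7 + 2)*(-12) = 9*(-12) = -108)
t² = (-108)² = 11664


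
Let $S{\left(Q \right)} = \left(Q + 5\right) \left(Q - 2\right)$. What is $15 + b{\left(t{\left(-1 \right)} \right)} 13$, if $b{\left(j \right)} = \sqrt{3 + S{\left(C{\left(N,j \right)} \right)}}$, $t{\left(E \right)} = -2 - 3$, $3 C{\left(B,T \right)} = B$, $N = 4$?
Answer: $15 + \frac{13 i \sqrt{11}}{3} \approx 15.0 + 14.372 i$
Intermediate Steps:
$C{\left(B,T \right)} = \frac{B}{3}$
$S{\left(Q \right)} = \left(-2 + Q\right) \left(5 + Q\right)$ ($S{\left(Q \right)} = \left(5 + Q\right) \left(-2 + Q\right) = \left(-2 + Q\right) \left(5 + Q\right)$)
$t{\left(E \right)} = -5$
$b{\left(j \right)} = \frac{i \sqrt{11}}{3}$ ($b{\left(j \right)} = \sqrt{3 + \left(-10 + \left(\frac{1}{3} \cdot 4\right)^{2} + 3 \cdot \frac{1}{3} \cdot 4\right)} = \sqrt{3 + \left(-10 + \left(\frac{4}{3}\right)^{2} + 3 \cdot \frac{4}{3}\right)} = \sqrt{3 + \left(-10 + \frac{16}{9} + 4\right)} = \sqrt{3 - \frac{38}{9}} = \sqrt{- \frac{11}{9}} = \frac{i \sqrt{11}}{3}$)
$15 + b{\left(t{\left(-1 \right)} \right)} 13 = 15 + \frac{i \sqrt{11}}{3} \cdot 13 = 15 + \frac{13 i \sqrt{11}}{3}$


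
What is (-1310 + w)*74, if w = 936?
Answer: -27676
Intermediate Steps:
(-1310 + w)*74 = (-1310 + 936)*74 = -374*74 = -27676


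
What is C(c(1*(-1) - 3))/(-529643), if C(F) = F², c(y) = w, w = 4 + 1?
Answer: -25/529643 ≈ -4.7202e-5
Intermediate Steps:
w = 5
c(y) = 5
C(c(1*(-1) - 3))/(-529643) = 5²/(-529643) = 25*(-1/529643) = -25/529643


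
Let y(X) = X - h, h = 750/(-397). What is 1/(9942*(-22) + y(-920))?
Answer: -397/87197918 ≈ -4.5529e-6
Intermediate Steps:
h = -750/397 (h = 750*(-1/397) = -750/397 ≈ -1.8892)
y(X) = 750/397 + X (y(X) = X - 1*(-750/397) = X + 750/397 = 750/397 + X)
1/(9942*(-22) + y(-920)) = 1/(9942*(-22) + (750/397 - 920)) = 1/(-218724 - 364490/397) = 1/(-87197918/397) = -397/87197918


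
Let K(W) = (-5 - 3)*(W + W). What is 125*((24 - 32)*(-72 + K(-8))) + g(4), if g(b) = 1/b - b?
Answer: -224015/4 ≈ -56004.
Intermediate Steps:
K(W) = -16*W
125*((24 - 32)*(-72 + K(-8))) + g(4) = 125*((24 - 32)*(-72 - 16*(-8))) + (1/4 - 1*4) = 125*(-8*(-72 + 128)) + (¼ - 4) = 125*(-8*56) - 15/4 = 125*(-448) - 15/4 = -56000 - 15/4 = -224015/4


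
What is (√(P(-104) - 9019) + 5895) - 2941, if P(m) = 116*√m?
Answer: 2954 + √(-9019 + 232*I*√26) ≈ 2960.2 + 95.172*I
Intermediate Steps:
(√(P(-104) - 9019) + 5895) - 2941 = (√(116*√(-104) - 9019) + 5895) - 2941 = (√(116*(2*I*√26) - 9019) + 5895) - 2941 = (√(232*I*√26 - 9019) + 5895) - 2941 = (√(-9019 + 232*I*√26) + 5895) - 2941 = (5895 + √(-9019 + 232*I*√26)) - 2941 = 2954 + √(-9019 + 232*I*√26)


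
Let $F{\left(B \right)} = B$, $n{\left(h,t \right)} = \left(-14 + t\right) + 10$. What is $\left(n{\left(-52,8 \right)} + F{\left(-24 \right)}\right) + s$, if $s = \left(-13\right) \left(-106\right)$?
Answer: $1358$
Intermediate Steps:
$n{\left(h,t \right)} = -4 + t$
$s = 1378$
$\left(n{\left(-52,8 \right)} + F{\left(-24 \right)}\right) + s = \left(\left(-4 + 8\right) - 24\right) + 1378 = \left(4 - 24\right) + 1378 = -20 + 1378 = 1358$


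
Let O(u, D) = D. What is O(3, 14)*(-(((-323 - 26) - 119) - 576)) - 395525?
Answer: -380909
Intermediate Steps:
O(3, 14)*(-(((-323 - 26) - 119) - 576)) - 395525 = 14*(-(((-323 - 26) - 119) - 576)) - 395525 = 14*(-((-349 - 119) - 576)) - 395525 = 14*(-(-468 - 576)) - 395525 = 14*(-1*(-1044)) - 395525 = 14*1044 - 395525 = 14616 - 395525 = -380909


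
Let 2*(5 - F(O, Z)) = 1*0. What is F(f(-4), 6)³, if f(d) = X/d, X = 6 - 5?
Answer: 125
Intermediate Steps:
X = 1
f(d) = 1/d
F(O, Z) = 5 (F(O, Z) = 5 - 0/2 = 5 - ½*0 = 5 + 0 = 5)
F(f(-4), 6)³ = 5³ = 125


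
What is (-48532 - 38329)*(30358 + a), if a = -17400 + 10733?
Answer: -2057823951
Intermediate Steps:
a = -6667
(-48532 - 38329)*(30358 + a) = (-48532 - 38329)*(30358 - 6667) = -86861*23691 = -2057823951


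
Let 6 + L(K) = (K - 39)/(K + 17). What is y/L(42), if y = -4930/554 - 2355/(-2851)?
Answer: 376147420/277194177 ≈ 1.3570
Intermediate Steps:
L(K) = -6 + (-39 + K)/(17 + K) (L(K) = -6 + (K - 39)/(K + 17) = -6 + (-39 + K)/(17 + K))
y = -6375380/789727 (y = -4930*1/554 - 2355*(-1/2851) = -2465/277 + 2355/2851 = -6375380/789727 ≈ -8.0729)
y/L(42) = -6375380*(17 + 42)/(-141 - 5*42)/789727 = -6375380*59/(-141 - 210)/789727 = -6375380/(789727*((1/59)*(-351))) = -6375380/(789727*(-351/59)) = -6375380/789727*(-59/351) = 376147420/277194177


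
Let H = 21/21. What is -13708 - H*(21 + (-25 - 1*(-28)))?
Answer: -13732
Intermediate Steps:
H = 1 (H = 21*(1/21) = 1)
-13708 - H*(21 + (-25 - 1*(-28))) = -13708 - (21 + (-25 - 1*(-28))) = -13708 - (21 + (-25 + 28)) = -13708 - (21 + 3) = -13708 - 24 = -13732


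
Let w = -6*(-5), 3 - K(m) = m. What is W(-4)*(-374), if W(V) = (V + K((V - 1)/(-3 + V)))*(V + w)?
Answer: 116688/7 ≈ 16670.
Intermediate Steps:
K(m) = 3 - m
w = 30
W(V) = (30 + V)*(3 + V - (-1 + V)/(-3 + V)) (W(V) = (V + (3 - (V - 1)/(-3 + V)))*(V + 30) = (V + (3 - (-1 + V)/(-3 + V)))*(30 + V) = (3 + V - (-1 + V)/(-3 + V))*(30 + V) = (30 + V)*(3 + V - (-1 + V)/(-3 + V)))
W(-4)*(-374) = ((-240 + (-4)³ - 38*(-4) + 29*(-4)²)/(-3 - 4))*(-374) = ((-240 - 64 + 152 + 29*16)/(-7))*(-374) = -(-240 - 64 + 152 + 464)/7*(-374) = -⅐*312*(-374) = -312/7*(-374) = 116688/7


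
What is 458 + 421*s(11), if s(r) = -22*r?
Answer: -101424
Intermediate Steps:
458 + 421*s(11) = 458 + 421*(-22*11) = 458 + 421*(-242) = 458 - 101882 = -101424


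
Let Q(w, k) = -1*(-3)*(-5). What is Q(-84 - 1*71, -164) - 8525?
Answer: -8540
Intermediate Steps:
Q(w, k) = -15 (Q(w, k) = 3*(-5) = -15)
Q(-84 - 1*71, -164) - 8525 = -15 - 8525 = -8540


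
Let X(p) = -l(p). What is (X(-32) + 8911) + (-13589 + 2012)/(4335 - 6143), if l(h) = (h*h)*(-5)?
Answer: 25379625/1808 ≈ 14037.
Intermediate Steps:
l(h) = -5*h**2 (l(h) = h**2*(-5) = -5*h**2)
X(p) = 5*p**2 (X(p) = -(-5)*p**2 = 5*p**2)
(X(-32) + 8911) + (-13589 + 2012)/(4335 - 6143) = (5*(-32)**2 + 8911) + (-13589 + 2012)/(4335 - 6143) = (5*1024 + 8911) - 11577/(-1808) = (5120 + 8911) - 11577*(-1/1808) = 14031 + 11577/1808 = 25379625/1808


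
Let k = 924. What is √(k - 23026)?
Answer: I*√22102 ≈ 148.67*I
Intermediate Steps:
√(k - 23026) = √(924 - 23026) = √(-22102) = I*√22102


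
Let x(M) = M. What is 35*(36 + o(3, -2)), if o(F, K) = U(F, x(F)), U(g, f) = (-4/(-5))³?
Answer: 31948/25 ≈ 1277.9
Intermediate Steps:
U(g, f) = 64/125 (U(g, f) = (-4*(-⅕))³ = (⅘)³ = 64/125)
o(F, K) = 64/125
35*(36 + o(3, -2)) = 35*(36 + 64/125) = 35*(4564/125) = 31948/25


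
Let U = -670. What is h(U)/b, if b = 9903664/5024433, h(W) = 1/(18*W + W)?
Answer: -5024433/126073642720 ≈ -3.9853e-5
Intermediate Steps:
h(W) = 1/(19*W)
b = 9903664/5024433 (b = 9903664*(1/5024433) = 9903664/5024433 ≈ 1.9711)
h(U)/b = ((1/19)/(-670))/(9903664/5024433) = ((1/19)*(-1/670))*(5024433/9903664) = -1/12730*5024433/9903664 = -5024433/126073642720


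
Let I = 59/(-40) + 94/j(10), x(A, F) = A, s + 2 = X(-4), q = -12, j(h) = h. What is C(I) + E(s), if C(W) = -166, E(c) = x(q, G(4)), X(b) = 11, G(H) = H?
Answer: -178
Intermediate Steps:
s = 9 (s = -2 + 11 = 9)
I = 317/40 (I = 59/(-40) + 94/10 = 59*(-1/40) + 94*(⅒) = -59/40 + 47/5 = 317/40 ≈ 7.9250)
E(c) = -12
C(I) + E(s) = -166 - 12 = -178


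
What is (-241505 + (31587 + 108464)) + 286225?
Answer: 184771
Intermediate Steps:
(-241505 + (31587 + 108464)) + 286225 = (-241505 + 140051) + 286225 = -101454 + 286225 = 184771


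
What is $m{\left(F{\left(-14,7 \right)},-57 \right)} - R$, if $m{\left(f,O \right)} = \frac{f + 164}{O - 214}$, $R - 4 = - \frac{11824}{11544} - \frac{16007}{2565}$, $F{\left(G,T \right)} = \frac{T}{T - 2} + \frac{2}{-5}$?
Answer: $\frac{888015962}{334350315} \approx 2.6559$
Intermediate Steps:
$F{\left(G,T \right)} = - \frac{2}{5} + \frac{T}{-2 + T}$ ($F{\left(G,T \right)} = \frac{T}{T - 2} + 2 \left(- \frac{1}{5}\right) = \frac{T}{-2 + T} - \frac{2}{5} = - \frac{2}{5} + \frac{T}{-2 + T}$)
$R = - \frac{4027997}{1233765}$ ($R = 4 - \left(\frac{1478}{1443} + \frac{16007}{2565}\right) = 4 - \frac{8963057}{1233765} = - \frac{4027997}{1233765} \approx -3.2648$)
$m{\left(f,O \right)} = \frac{164 + f}{-214 + O}$
$m{\left(F{\left(-14,7 \right)},-57 \right)} - R = \frac{164 + \frac{4 + 3 \cdot 7}{5 \left(-2 + 7\right)}}{-214 - 57} - - \frac{4027997}{1233765} = \frac{164 + \frac{4 + 21}{5 \cdot 5}}{-271} + \frac{4027997}{1233765} = - \frac{164 + \frac{1}{5} \cdot \frac{1}{5} \cdot 25}{271} + \frac{4027997}{1233765} = - \frac{164 + 1}{271} + \frac{4027997}{1233765} = \left(- \frac{1}{271}\right) 165 + \frac{4027997}{1233765} = - \frac{165}{271} + \frac{4027997}{1233765} = \frac{888015962}{334350315}$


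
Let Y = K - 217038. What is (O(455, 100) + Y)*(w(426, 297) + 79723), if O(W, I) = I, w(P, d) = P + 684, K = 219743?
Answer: 226736565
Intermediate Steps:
w(P, d) = 684 + P
Y = 2705 (Y = 219743 - 217038 = 2705)
(O(455, 100) + Y)*(w(426, 297) + 79723) = (100 + 2705)*((684 + 426) + 79723) = 2805*(1110 + 79723) = 2805*80833 = 226736565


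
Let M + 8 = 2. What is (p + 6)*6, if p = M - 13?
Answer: -78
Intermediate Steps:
M = -6 (M = -8 + 2 = -6)
p = -19 (p = -6 - 13 = -19)
(p + 6)*6 = (-19 + 6)*6 = -13*6 = -78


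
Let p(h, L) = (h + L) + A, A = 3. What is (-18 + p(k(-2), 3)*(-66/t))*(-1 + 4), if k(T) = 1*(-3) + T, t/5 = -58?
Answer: -7731/145 ≈ -53.317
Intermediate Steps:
t = -290 (t = 5*(-58) = -290)
k(T) = -3 + T
p(h, L) = 3 + L + h (p(h, L) = (h + L) + 3 = (L + h) + 3 = 3 + L + h)
(-18 + p(k(-2), 3)*(-66/t))*(-1 + 4) = (-18 + (3 + 3 + (-3 - 2))*(-66/(-290)))*(-1 + 4) = (-18 + (3 + 3 - 5)*(-66*(-1/290)))*3 = (-18 + 1*(33/145))*3 = (-18 + 33/145)*3 = -2577/145*3 = -7731/145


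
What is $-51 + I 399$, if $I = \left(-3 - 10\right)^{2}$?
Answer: $67380$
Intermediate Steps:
$I = 169$ ($I = \left(-3 - 10\right)^{2} = \left(-13\right)^{2} = 169$)
$-51 + I 399 = -51 + 169 \cdot 399 = -51 + 67431 = 67380$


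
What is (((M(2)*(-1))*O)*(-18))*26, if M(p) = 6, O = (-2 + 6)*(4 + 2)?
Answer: 67392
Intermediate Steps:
O = 24 (O = 4*6 = 24)
(((M(2)*(-1))*O)*(-18))*26 = (((6*(-1))*24)*(-18))*26 = (-6*24*(-18))*26 = -144*(-18)*26 = 2592*26 = 67392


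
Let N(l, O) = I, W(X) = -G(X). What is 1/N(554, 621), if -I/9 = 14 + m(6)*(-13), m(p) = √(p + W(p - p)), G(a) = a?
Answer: 7/3681 + 13*√6/7362 ≈ 0.0062270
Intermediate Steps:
W(X) = -X
m(p) = √p (m(p) = √(p - (p - p)) = √(p - 1*0) = √(p + 0) = √p)
I = -126 + 117*√6 (I = -9*(14 + √6*(-13)) = -9*(14 - 13*√6) = -126 + 117*√6 ≈ 160.59)
N(l, O) = -126 + 117*√6
1/N(554, 621) = 1/(-126 + 117*√6)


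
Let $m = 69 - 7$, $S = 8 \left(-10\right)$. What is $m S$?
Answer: $-4960$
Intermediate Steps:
$S = -80$
$m = 62$ ($m = 69 - 7 = 62$)
$m S = 62 \left(-80\right) = -4960$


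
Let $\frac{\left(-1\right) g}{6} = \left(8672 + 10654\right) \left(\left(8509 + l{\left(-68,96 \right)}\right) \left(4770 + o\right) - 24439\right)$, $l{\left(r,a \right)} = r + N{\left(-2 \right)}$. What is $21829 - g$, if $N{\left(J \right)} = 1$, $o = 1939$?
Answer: $6564609976513$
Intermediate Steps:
$l{\left(r,a \right)} = 1 + r$ ($l{\left(r,a \right)} = r + 1 = 1 + r$)
$g = -6564609954684$ ($g = - 6 \left(8672 + 10654\right) \left(\left(8509 + \left(1 - 68\right)\right) \left(4770 + 1939\right) - 24439\right) = - 6 \cdot 19326 \left(\left(8509 - 67\right) 6709 - 24439\right) = - 6 \cdot 19326 \left(8442 \cdot 6709 - 24439\right) = - 6 \cdot 19326 \left(56637378 - 24439\right) = - 6 \cdot 19326 \cdot 56612939 = \left(-6\right) 1094101659114 = -6564609954684$)
$21829 - g = 21829 - -6564609954684 = 21829 + 6564609954684 = 6564609976513$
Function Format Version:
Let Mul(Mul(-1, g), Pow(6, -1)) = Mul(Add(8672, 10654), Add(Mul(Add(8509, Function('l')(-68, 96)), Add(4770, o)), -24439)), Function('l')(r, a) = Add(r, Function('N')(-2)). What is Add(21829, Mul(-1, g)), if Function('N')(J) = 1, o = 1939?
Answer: 6564609976513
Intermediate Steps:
Function('l')(r, a) = Add(1, r) (Function('l')(r, a) = Add(r, 1) = Add(1, r))
g = -6564609954684 (g = Mul(-6, Mul(Add(8672, 10654), Add(Mul(Add(8509, Add(1, -68)), Add(4770, 1939)), -24439))) = Mul(-6, Mul(19326, Add(Mul(Add(8509, -67), 6709), -24439))) = Mul(-6, Mul(19326, Add(Mul(8442, 6709), -24439))) = Mul(-6, Mul(19326, Add(56637378, -24439))) = Mul(-6, Mul(19326, 56612939)) = Mul(-6, 1094101659114) = -6564609954684)
Add(21829, Mul(-1, g)) = Add(21829, Mul(-1, -6564609954684)) = Add(21829, 6564609954684) = 6564609976513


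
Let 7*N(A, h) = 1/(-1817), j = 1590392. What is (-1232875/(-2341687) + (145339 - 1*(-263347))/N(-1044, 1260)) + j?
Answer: -12168545682349579/2341687 ≈ -5.1965e+9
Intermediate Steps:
N(A, h) = -1/12719 (N(A, h) = (1/7)/(-1817) = (1/7)*(-1/1817) = -1/12719)
(-1232875/(-2341687) + (145339 - 1*(-263347))/N(-1044, 1260)) + j = (-1232875/(-2341687) + (145339 - 1*(-263347))/(-1/12719)) + 1590392 = (-1232875*(-1/2341687) + (145339 + 263347)*(-12719)) + 1590392 = (1232875/2341687 + 408686*(-12719)) + 1590392 = (1232875/2341687 - 5198077234) + 1590392 = -12172269882620883/2341687 + 1590392 = -12168545682349579/2341687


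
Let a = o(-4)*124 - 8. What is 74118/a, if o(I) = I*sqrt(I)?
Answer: -37059/61508 + 1148829*I/15377 ≈ -0.60251 + 74.711*I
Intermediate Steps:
o(I) = I**(3/2)
a = -8 - 992*I (a = (-4)**(3/2)*124 - 8 = -8*I*124 - 8 = -992*I - 8 = -8 - 992*I ≈ -8.0 - 992.0*I)
74118/a = 74118/(-8 - 992*I) = 74118*((-8 + 992*I)/984128) = 37059*(-8 + 992*I)/492064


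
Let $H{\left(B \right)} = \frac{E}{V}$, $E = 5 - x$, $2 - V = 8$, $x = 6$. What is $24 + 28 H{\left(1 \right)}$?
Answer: $\frac{86}{3} \approx 28.667$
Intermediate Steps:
$V = -6$ ($V = 2 - 8 = -6$)
$E = -1$ ($E = 5 - 6 = -1$)
$H{\left(B \right)} = \frac{1}{6}$ ($H{\left(B \right)} = - \frac{1}{-6} = \left(-1\right) \left(- \frac{1}{6}\right) = \frac{1}{6}$)
$24 + 28 H{\left(1 \right)} = 24 + 28 \cdot \frac{1}{6} = 24 + \frac{14}{3} = \frac{86}{3}$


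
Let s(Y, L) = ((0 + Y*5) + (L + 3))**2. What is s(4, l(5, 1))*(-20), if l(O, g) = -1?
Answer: -9680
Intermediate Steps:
s(Y, L) = (3 + L + 5*Y)**2 (s(Y, L) = ((0 + 5*Y) + (3 + L))**2 = (5*Y + (3 + L))**2 = (3 + L + 5*Y)**2)
s(4, l(5, 1))*(-20) = (3 - 1 + 5*4)**2*(-20) = (3 - 1 + 20)**2*(-20) = 22**2*(-20) = 484*(-20) = -9680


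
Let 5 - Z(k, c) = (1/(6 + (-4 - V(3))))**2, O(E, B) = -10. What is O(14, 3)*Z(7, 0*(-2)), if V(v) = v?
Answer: -40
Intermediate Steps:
Z(k, c) = 4 (Z(k, c) = 5 - (1/(6 + (-4 - 1*3)))**2 = 5 - (1/(6 + (-4 - 3)))**2 = 5 - (1/(6 - 7))**2 = 5 - (1/(-1))**2 = 5 - 1*(-1)**2 = 5 - 1*1 = 5 - 1 = 4)
O(14, 3)*Z(7, 0*(-2)) = -10*4 = -40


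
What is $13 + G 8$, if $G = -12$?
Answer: $-83$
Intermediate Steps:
$13 + G 8 = 13 - 96 = -83$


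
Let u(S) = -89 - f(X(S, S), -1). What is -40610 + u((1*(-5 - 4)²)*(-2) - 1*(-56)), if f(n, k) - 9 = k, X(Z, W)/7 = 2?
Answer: -40707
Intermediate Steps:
X(Z, W) = 14 (X(Z, W) = 7*2 = 14)
f(n, k) = 9 + k
u(S) = -97 (u(S) = -89 - (9 - 1) = -89 - 1*8 = -89 - 8 = -97)
-40610 + u((1*(-5 - 4)²)*(-2) - 1*(-56)) = -40610 - 97 = -40707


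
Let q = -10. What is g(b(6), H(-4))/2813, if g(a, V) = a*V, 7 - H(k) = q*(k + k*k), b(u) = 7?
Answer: 889/2813 ≈ 0.31603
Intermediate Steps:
H(k) = 7 + 10*k + 10*k² (H(k) = 7 - (-10)*(k + k*k) = 7 - (-10)*(k + k²) = 7 - (-10*k - 10*k²) = 7 + (10*k + 10*k²) = 7 + 10*k + 10*k²)
g(a, V) = V*a
g(b(6), H(-4))/2813 = ((7 + 10*(-4) + 10*(-4)²)*7)/2813 = ((7 - 40 + 10*16)*7)*(1/2813) = ((7 - 40 + 160)*7)*(1/2813) = (127*7)*(1/2813) = 889*(1/2813) = 889/2813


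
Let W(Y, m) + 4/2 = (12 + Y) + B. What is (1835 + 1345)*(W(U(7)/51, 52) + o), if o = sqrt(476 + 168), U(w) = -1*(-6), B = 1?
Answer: 601020/17 + 6360*sqrt(161) ≈ 1.1605e+5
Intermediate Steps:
U(w) = 6
o = 2*sqrt(161) (o = sqrt(644) = 2*sqrt(161) ≈ 25.377)
W(Y, m) = 11 + Y (W(Y, m) = -2 + ((12 + Y) + 1) = -2 + (13 + Y) = 11 + Y)
(1835 + 1345)*(W(U(7)/51, 52) + o) = (1835 + 1345)*((11 + 6/51) + 2*sqrt(161)) = 3180*((11 + 6*(1/51)) + 2*sqrt(161)) = 3180*((11 + 2/17) + 2*sqrt(161)) = 3180*(189/17 + 2*sqrt(161)) = 601020/17 + 6360*sqrt(161)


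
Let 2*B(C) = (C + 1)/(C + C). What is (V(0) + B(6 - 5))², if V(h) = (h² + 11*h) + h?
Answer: ¼ ≈ 0.25000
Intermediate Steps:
B(C) = (1 + C)/(4*C) (B(C) = ((C + 1)/(C + C))/2 = ((1 + C)/((2*C)))/2 = ((1 + C)*(1/(2*C)))/2 = ((1 + C)/(2*C))/2 = (1 + C)/(4*C))
V(h) = h² + 12*h
(V(0) + B(6 - 5))² = (0*(12 + 0) + (1 + (6 - 5))/(4*(6 - 5)))² = (0*12 + (¼)*(1 + 1)/1)² = (0 + (¼)*1*2)² = (0 + ½)² = (½)² = ¼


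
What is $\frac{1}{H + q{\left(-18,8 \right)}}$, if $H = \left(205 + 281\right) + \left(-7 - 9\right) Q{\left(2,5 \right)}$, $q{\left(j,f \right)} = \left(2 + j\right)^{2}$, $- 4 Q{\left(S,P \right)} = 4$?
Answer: $\frac{1}{758} \approx 0.0013193$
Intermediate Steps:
$Q{\left(S,P \right)} = -1$ ($Q{\left(S,P \right)} = \left(- \frac{1}{4}\right) 4 = -1$)
$H = 502$ ($H = \left(205 + 281\right) + \left(-7 - 9\right) \left(-1\right) = 486 - -16 = 486 + 16 = 502$)
$\frac{1}{H + q{\left(-18,8 \right)}} = \frac{1}{502 + \left(2 - 18\right)^{2}} = \frac{1}{502 + \left(-16\right)^{2}} = \frac{1}{502 + 256} = \frac{1}{758}$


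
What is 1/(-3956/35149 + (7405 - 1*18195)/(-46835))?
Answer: 329240683/38795690 ≈ 8.4865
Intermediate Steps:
1/(-3956/35149 + (7405 - 1*18195)/(-46835)) = 1/(-3956*1/35149 + (7405 - 18195)*(-1/46835)) = 1/(-3956/35149 - 10790*(-1/46835)) = 1/(-3956/35149 + 2158/9367) = 1/(38795690/329240683) = 329240683/38795690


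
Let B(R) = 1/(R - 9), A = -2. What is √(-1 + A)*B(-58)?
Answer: -I*√3/67 ≈ -0.025852*I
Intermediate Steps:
B(R) = 1/(-9 + R)
√(-1 + A)*B(-58) = √(-1 - 2)/(-9 - 58) = √(-3)/(-67) = (I*√3)*(-1/67) = -I*√3/67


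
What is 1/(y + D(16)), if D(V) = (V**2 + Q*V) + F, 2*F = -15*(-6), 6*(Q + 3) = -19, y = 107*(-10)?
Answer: -3/2603 ≈ -0.0011525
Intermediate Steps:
y = -1070
Q = -37/6 (Q = -3 + (1/6)*(-19) = -3 - 19/6 = -37/6 ≈ -6.1667)
F = 45 (F = (-15*(-6))/2 = (1/2)*90 = 45)
D(V) = 45 + V**2 - 37*V/6 (D(V) = (V**2 - 37*V/6) + 45 = 45 + V**2 - 37*V/6)
1/(y + D(16)) = 1/(-1070 + (45 + 16**2 - 37/6*16)) = 1/(-1070 + (45 + 256 - 296/3)) = 1/(-1070 + 607/3) = 1/(-2603/3) = -3/2603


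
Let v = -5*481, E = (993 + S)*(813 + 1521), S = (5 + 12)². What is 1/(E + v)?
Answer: 1/2989783 ≈ 3.3447e-7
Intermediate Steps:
S = 289 (S = 17² = 289)
E = 2992188 (E = (993 + 289)*(813 + 1521) = 1282*2334 = 2992188)
v = -2405
1/(E + v) = 1/(2992188 - 2405) = 1/2989783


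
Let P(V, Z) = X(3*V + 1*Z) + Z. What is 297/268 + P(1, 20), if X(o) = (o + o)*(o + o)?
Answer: 572745/268 ≈ 2137.1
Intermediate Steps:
X(o) = 4*o**2 (X(o) = (2*o)*(2*o) = 4*o**2)
P(V, Z) = Z + 4*(Z + 3*V)**2 (P(V, Z) = 4*(3*V + 1*Z)**2 + Z = 4*(3*V + Z)**2 + Z = 4*(Z + 3*V)**2 + Z = Z + 4*(Z + 3*V)**2)
297/268 + P(1, 20) = 297/268 + (20 + 4*(20 + 3*1)**2) = 297*(1/268) + (20 + 4*(20 + 3)**2) = 297/268 + (20 + 4*23**2) = 297/268 + (20 + 4*529) = 297/268 + (20 + 2116) = 297/268 + 2136 = 572745/268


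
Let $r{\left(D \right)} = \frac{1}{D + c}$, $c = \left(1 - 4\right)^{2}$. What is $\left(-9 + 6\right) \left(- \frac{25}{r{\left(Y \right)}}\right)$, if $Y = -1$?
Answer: $600$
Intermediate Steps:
$c = 9$ ($c = \left(-3\right)^{2} = 9$)
$r{\left(D \right)} = \frac{1}{9 + D}$ ($r{\left(D \right)} = \frac{1}{D + 9} = \frac{1}{9 + D}$)
$\left(-9 + 6\right) \left(- \frac{25}{r{\left(Y \right)}}\right) = \left(-9 + 6\right) \left(- \frac{25}{\frac{1}{9 - 1}}\right) = - 3 \left(- \frac{25}{\frac{1}{8}}\right) = - 3 \left(- 25 \frac{1}{\frac{1}{8}}\right) = - 3 \left(\left(-25\right) 8\right) = \left(-3\right) \left(-200\right) = 600$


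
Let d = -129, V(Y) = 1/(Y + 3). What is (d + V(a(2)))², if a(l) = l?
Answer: 414736/25 ≈ 16589.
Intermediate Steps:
V(Y) = 1/(3 + Y)
(d + V(a(2)))² = (-129 + 1/(3 + 2))² = (-129 + 1/5)² = (-129 + ⅕)² = (-644/5)² = 414736/25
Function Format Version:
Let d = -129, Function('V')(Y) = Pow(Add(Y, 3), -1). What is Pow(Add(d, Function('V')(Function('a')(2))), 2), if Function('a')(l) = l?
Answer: Rational(414736, 25) ≈ 16589.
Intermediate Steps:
Function('V')(Y) = Pow(Add(3, Y), -1)
Pow(Add(d, Function('V')(Function('a')(2))), 2) = Pow(Add(-129, Pow(Add(3, 2), -1)), 2) = Pow(Add(-129, Pow(5, -1)), 2) = Pow(Add(-129, Rational(1, 5)), 2) = Pow(Rational(-644, 5), 2) = Rational(414736, 25)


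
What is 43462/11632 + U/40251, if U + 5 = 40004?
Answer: 369109555/78033272 ≈ 4.7302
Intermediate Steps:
U = 39999 (U = -5 + 40004 = 39999)
43462/11632 + U/40251 = 43462/11632 + 39999/40251 = 43462*(1/11632) + 39999*(1/40251) = 21731/5816 + 13333/13417 = 369109555/78033272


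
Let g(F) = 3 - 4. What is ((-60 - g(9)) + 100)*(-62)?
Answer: -2542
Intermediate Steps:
g(F) = -1
((-60 - g(9)) + 100)*(-62) = ((-60 - 1*(-1)) + 100)*(-62) = ((-60 + 1) + 100)*(-62) = (-59 + 100)*(-62) = 41*(-62) = -2542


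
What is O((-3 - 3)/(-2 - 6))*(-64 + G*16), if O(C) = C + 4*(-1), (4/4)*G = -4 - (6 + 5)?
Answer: 988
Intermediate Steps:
G = -15 (G = -4 - (6 + 5) = -4 - 1*11 = -4 - 11 = -15)
O(C) = -4 + C (O(C) = C - 4 = -4 + C)
O((-3 - 3)/(-2 - 6))*(-64 + G*16) = (-4 + (-3 - 3)/(-2 - 6))*(-64 - 15*16) = (-4 - 6/(-8))*(-64 - 240) = (-4 - 6*(-1/8))*(-304) = (-4 + 3/4)*(-304) = -13/4*(-304) = 988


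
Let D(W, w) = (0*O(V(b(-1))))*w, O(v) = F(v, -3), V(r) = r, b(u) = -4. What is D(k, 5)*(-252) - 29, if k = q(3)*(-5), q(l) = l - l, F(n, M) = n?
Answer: -29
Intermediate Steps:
O(v) = v
q(l) = 0
k = 0 (k = 0*(-5) = 0)
D(W, w) = 0 (D(W, w) = (0*(-4))*w = 0*w = 0)
D(k, 5)*(-252) - 29 = 0*(-252) - 29 = 0 - 29 = -29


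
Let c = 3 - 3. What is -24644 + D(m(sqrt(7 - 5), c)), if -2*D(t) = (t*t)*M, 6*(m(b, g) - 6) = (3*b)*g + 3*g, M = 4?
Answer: -24716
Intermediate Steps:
c = 0
m(b, g) = 6 + g/2 + b*g/2 (m(b, g) = 6 + ((3*b)*g + 3*g)/6 = 6 + (3*b*g + 3*g)/6 = 6 + (3*g + 3*b*g)/6 = 6 + (g/2 + b*g/2) = 6 + g/2 + b*g/2)
D(t) = -2*t**2 (D(t) = -t*t*4/2 = -t**2*4/2 = -2*t**2)
-24644 + D(m(sqrt(7 - 5), c)) = -24644 - 2*(6 + (1/2)*0 + (1/2)*sqrt(7 - 5)*0)**2 = -24644 - 2*(6 + 0 + (1/2)*sqrt(2)*0)**2 = -24644 - 2*(6 + 0 + 0)**2 = -24644 - 2*6**2 = -24644 - 2*36 = -24644 - 72 = -24716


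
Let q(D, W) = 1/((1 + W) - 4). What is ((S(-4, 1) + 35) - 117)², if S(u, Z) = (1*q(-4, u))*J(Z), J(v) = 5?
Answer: 335241/49 ≈ 6841.7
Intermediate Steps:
q(D, W) = 1/(-3 + W)
S(u, Z) = 5/(-3 + u) (S(u, Z) = (1/(-3 + u))*5 = 5/(-3 + u))
((S(-4, 1) + 35) - 117)² = ((5/(-3 - 4) + 35) - 117)² = ((5/(-7) + 35) - 117)² = ((5*(-⅐) + 35) - 117)² = ((-5/7 + 35) - 117)² = (240/7 - 117)² = (-579/7)² = 335241/49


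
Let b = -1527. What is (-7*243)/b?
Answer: 567/509 ≈ 1.1139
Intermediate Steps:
(-7*243)/b = -7*243/(-1527) = -1701*(-1/1527) = 567/509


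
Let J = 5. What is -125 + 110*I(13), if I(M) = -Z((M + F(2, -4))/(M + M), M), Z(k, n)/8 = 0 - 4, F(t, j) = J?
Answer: 3395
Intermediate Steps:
F(t, j) = 5
Z(k, n) = -32 (Z(k, n) = 8*(0 - 4) = 8*(-4) = -32)
I(M) = 32 (I(M) = -1*(-32) = 32)
-125 + 110*I(13) = -125 + 110*32 = -125 + 3520 = 3395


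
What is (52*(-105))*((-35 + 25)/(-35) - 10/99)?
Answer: -33280/33 ≈ -1008.5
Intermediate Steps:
(52*(-105))*((-35 + 25)/(-35) - 10/99) = -5460*(-10*(-1/35) - 10*1/99) = -5460*(2/7 - 10/99) = -5460*128/693 = -33280/33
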